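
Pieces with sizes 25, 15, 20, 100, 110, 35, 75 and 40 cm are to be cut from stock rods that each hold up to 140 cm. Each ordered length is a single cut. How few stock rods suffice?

4

Total = 110 + 100 + 75 + 40 + 35 + 25 + 20 + 15 = 420 cm.
Lower bound: ⌈420/140⌉ = 3 stock rods.
A packing using 4 stock rods:
  stock rod 1: 110 + 25 = 135
  stock rod 2: 100 + 40 = 140
  stock rod 3: 75 + 35 + 20 = 130
  stock rod 4: 15 = 15
No arrangement into 3 stock rods stays within capacity, so 4 is optimal.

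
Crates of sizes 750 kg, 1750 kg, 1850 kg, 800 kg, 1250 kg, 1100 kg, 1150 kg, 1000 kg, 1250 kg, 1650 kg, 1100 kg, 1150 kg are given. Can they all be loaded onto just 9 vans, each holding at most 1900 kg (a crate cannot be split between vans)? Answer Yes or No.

Total = 14800 kg; ⌈14800/1900⌉ = 8.
10 crates each exceed half the capacity and cannot share a van, forcing at least 10 vans.
At least 10 vans are required, but only 9 are allowed.

No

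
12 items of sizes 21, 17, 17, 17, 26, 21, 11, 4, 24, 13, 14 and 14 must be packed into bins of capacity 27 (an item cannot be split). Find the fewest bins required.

9

Total = 26 + 24 + 21 + 21 + 17 + 17 + 17 + 14 + 14 + 13 + 11 + 4 = 199.
Lower bound: ⌈199/27⌉ = 8 bins.
Also, 9 items each exceed 27/2, and no two of those can share a bin, so at least 9 bins are needed.
A packing using 9 bins:
  bin 1: 26 = 26
  bin 2: 24 = 24
  bin 3: 21 + 4 = 25
  bin 4: 21 = 21
  bin 5: 17 = 17
  bin 6: 17 = 17
  bin 7: 17 = 17
  bin 8: 14 + 13 = 27
  bin 9: 14 + 11 = 25
This matches the lower bound, so 9 is optimal.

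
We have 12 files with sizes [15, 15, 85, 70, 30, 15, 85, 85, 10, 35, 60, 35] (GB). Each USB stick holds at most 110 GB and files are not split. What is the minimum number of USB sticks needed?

Total = 85 + 85 + 85 + 70 + 60 + 35 + 35 + 30 + 15 + 15 + 15 + 10 = 540 GB.
Lower bound: ⌈540/110⌉ = 5 USB sticks.
A packing using 6 USB sticks:
  USB stick 1: 85 + 15 + 10 = 110
  USB stick 2: 85 + 15 = 100
  USB stick 3: 85 + 15 = 100
  USB stick 4: 70 + 35 = 105
  USB stick 5: 60 + 35 = 95
  USB stick 6: 30 = 30
No arrangement into 5 USB sticks stays within capacity, so 6 is optimal.

6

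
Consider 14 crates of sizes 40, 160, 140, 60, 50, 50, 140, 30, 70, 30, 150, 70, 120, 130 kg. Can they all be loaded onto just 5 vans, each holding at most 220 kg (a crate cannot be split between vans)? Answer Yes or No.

No

Total = 1240 kg; ⌈1240/220⌉ = 6.
At least 6 vans are required, but only 5 are allowed.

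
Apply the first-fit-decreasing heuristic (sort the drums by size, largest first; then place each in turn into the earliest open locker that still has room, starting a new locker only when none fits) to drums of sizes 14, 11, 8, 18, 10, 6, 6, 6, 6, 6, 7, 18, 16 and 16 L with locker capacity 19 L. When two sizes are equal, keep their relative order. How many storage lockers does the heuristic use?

Sorted descending: 18, 18, 16, 16, 14, 11, 10, 8, 7, 6, 6, 6, 6, 6.
  18 → locker 1 (new)  [load 18/19]
  18 → locker 2 (new)  [load 18/19]
  16 → locker 3 (new)  [load 16/19]
  16 → locker 4 (new)  [load 16/19]
  14 → locker 5 (new)  [load 14/19]
  11 → locker 6 (new)  [load 11/19]
  10 → locker 7 (new)  [load 10/19]
  8 → locker 6  [load 19/19]
  7 → locker 7  [load 17/19]
  6 → locker 8 (new)  [load 6/19]
  6 → locker 8  [load 12/19]
  6 → locker 8  [load 18/19]
  6 → locker 9 (new)  [load 6/19]
  6 → locker 9  [load 12/19]
9 storage lockers opened.

9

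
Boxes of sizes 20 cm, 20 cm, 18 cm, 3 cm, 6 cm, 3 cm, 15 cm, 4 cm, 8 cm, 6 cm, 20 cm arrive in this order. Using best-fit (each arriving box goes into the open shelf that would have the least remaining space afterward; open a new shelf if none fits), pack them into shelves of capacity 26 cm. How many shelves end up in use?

  20 → shelf 1 (new)  [load 20/26]
  20 → shelf 2 (new)  [load 20/26]
  18 → shelf 3 (new)  [load 18/26]
  3 → shelf 1  [load 23/26]
  6 → shelf 2  [load 26/26]
  3 → shelf 1  [load 26/26]
  15 → shelf 4 (new)  [load 15/26]
  4 → shelf 3  [load 22/26]
  8 → shelf 4  [load 23/26]
  6 → shelf 5 (new)  [load 6/26]
  20 → shelf 5  [load 26/26]
5 shelves opened.

5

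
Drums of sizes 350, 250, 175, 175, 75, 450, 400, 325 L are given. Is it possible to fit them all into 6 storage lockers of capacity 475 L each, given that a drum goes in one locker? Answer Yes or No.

Yes

A valid assignment using 6 storage lockers:
  locker 1: 450 = 450
  locker 2: 400 + 75 = 475
  locker 3: 350 = 350
  locker 4: 325 = 325
  locker 5: 250 + 175 = 425
  locker 6: 175 = 175
Every load is within 475 L, so 6 storage lockers suffice.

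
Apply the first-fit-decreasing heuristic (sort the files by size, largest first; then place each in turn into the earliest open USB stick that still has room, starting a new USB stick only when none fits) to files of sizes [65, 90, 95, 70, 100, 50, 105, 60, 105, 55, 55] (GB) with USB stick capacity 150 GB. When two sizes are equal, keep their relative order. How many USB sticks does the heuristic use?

7

Sorted descending: 105, 105, 100, 95, 90, 70, 65, 60, 55, 55, 50.
  105 → USB stick 1 (new)  [load 105/150]
  105 → USB stick 2 (new)  [load 105/150]
  100 → USB stick 3 (new)  [load 100/150]
  95 → USB stick 4 (new)  [load 95/150]
  90 → USB stick 5 (new)  [load 90/150]
  70 → USB stick 6 (new)  [load 70/150]
  65 → USB stick 6  [load 135/150]
  60 → USB stick 5  [load 150/150]
  55 → USB stick 4  [load 150/150]
  55 → USB stick 7 (new)  [load 55/150]
  50 → USB stick 3  [load 150/150]
7 USB sticks opened.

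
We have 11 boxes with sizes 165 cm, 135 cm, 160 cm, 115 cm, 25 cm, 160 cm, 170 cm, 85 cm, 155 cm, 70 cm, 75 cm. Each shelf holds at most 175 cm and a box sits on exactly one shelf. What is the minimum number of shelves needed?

9

Total = 170 + 165 + 160 + 160 + 155 + 135 + 115 + 85 + 75 + 70 + 25 = 1315 cm.
Lower bound: ⌈1315/175⌉ = 8 shelves.
A packing using 9 shelves:
  shelf 1: 170 = 170
  shelf 2: 165 = 165
  shelf 3: 160 = 160
  shelf 4: 160 = 160
  shelf 5: 155 = 155
  shelf 6: 135 + 25 = 160
  shelf 7: 115 = 115
  shelf 8: 85 + 75 = 160
  shelf 9: 70 = 70
No arrangement into 8 shelves stays within capacity, so 9 is optimal.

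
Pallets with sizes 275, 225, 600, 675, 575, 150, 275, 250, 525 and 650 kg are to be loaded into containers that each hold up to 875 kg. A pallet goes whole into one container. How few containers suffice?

5

Total = 675 + 650 + 600 + 575 + 525 + 275 + 275 + 250 + 225 + 150 = 4200 kg.
Lower bound: ⌈4200/875⌉ = 5 containers.
A packing using 5 containers:
  container 1: 675 + 150 = 825
  container 2: 650 + 225 = 875
  container 3: 600 + 275 = 875
  container 4: 575 + 275 = 850
  container 5: 525 + 250 = 775
This matches the lower bound, so 5 is optimal.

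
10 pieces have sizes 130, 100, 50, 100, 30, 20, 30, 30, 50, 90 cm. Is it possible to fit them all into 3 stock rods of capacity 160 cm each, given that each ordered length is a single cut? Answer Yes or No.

No

Total = 630 cm; ⌈630/160⌉ = 4.
At least 4 stock rods are required, but only 3 are allowed.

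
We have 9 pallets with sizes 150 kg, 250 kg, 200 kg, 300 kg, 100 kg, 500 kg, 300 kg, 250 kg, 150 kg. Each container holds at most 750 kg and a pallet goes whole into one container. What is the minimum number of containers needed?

3

Total = 500 + 300 + 300 + 250 + 250 + 200 + 150 + 150 + 100 = 2200 kg.
Lower bound: ⌈2200/750⌉ = 3 containers.
A packing using 3 containers:
  container 1: 500 + 250 = 750
  container 2: 300 + 300 + 150 = 750
  container 3: 250 + 200 + 150 + 100 = 700
This matches the lower bound, so 3 is optimal.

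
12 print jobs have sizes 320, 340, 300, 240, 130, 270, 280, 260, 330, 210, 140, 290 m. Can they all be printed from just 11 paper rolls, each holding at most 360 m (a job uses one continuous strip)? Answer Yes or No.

Yes

A valid assignment using 11 paper rolls:
  roll 1: 340 = 340
  roll 2: 330 = 330
  roll 3: 320 = 320
  roll 4: 300 = 300
  roll 5: 290 = 290
  roll 6: 280 = 280
  roll 7: 270 = 270
  roll 8: 260 = 260
  roll 9: 240 = 240
  roll 10: 210 + 140 = 350
  roll 11: 130 = 130
Every load is within 360 m, so 11 paper rolls suffice.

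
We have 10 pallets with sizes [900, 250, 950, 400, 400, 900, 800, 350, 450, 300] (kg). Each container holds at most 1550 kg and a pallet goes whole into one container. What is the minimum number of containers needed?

Total = 950 + 900 + 900 + 800 + 450 + 400 + 400 + 350 + 300 + 250 = 5700 kg.
Lower bound: ⌈5700/1550⌉ = 4 containers.
A packing using 4 containers:
  container 1: 950 + 450 = 1400
  container 2: 900 + 400 + 250 = 1550
  container 3: 900 + 400 = 1300
  container 4: 800 + 350 + 300 = 1450
This matches the lower bound, so 4 is optimal.

4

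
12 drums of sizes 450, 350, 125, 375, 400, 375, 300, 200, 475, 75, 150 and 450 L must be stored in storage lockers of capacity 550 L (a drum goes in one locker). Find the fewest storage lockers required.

8

Total = 475 + 450 + 450 + 400 + 375 + 375 + 350 + 300 + 200 + 150 + 125 + 75 = 3725 L.
Lower bound: ⌈3725/550⌉ = 7 storage lockers.
Also, 8 drums each exceed 275 L, and no two of those can share a locker, so at least 8 storage lockers are needed.
A packing using 8 storage lockers:
  locker 1: 475 + 75 = 550
  locker 2: 450 = 450
  locker 3: 450 = 450
  locker 4: 400 + 150 = 550
  locker 5: 375 + 125 = 500
  locker 6: 375 = 375
  locker 7: 350 + 200 = 550
  locker 8: 300 = 300
This matches the lower bound, so 8 is optimal.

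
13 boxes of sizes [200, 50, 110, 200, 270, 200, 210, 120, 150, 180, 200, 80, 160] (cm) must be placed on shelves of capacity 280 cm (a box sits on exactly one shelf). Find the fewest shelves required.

Total = 270 + 210 + 200 + 200 + 200 + 200 + 180 + 160 + 150 + 120 + 110 + 80 + 50 = 2130 cm.
Lower bound: ⌈2130/280⌉ = 8 shelves.
Also, 9 boxes each exceed 140 cm, and no two of those can share a shelf, so at least 9 shelves are needed.
A packing using 9 shelves:
  shelf 1: 270 = 270
  shelf 2: 210 + 50 = 260
  shelf 3: 200 + 80 = 280
  shelf 4: 200 = 200
  shelf 5: 200 = 200
  shelf 6: 200 = 200
  shelf 7: 180 = 180
  shelf 8: 160 + 120 = 280
  shelf 9: 150 + 110 = 260
This matches the lower bound, so 9 is optimal.

9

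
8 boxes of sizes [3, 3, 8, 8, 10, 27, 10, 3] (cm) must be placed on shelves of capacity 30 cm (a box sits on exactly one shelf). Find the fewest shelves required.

Total = 27 + 10 + 10 + 8 + 8 + 3 + 3 + 3 = 72 cm.
Lower bound: ⌈72/30⌉ = 3 shelves.
A packing using 3 shelves:
  shelf 1: 27 + 3 = 30
  shelf 2: 10 + 10 + 8 = 28
  shelf 3: 8 + 3 + 3 = 14
This matches the lower bound, so 3 is optimal.

3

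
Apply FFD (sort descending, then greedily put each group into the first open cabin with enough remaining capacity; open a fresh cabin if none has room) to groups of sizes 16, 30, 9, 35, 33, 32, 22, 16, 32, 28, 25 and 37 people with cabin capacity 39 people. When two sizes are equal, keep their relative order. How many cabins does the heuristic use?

Sorted descending: 37, 35, 33, 32, 32, 30, 28, 25, 22, 16, 16, 9.
  37 → cabin 1 (new)  [load 37/39]
  35 → cabin 2 (new)  [load 35/39]
  33 → cabin 3 (new)  [load 33/39]
  32 → cabin 4 (new)  [load 32/39]
  32 → cabin 5 (new)  [load 32/39]
  30 → cabin 6 (new)  [load 30/39]
  28 → cabin 7 (new)  [load 28/39]
  25 → cabin 8 (new)  [load 25/39]
  22 → cabin 9 (new)  [load 22/39]
  16 → cabin 9  [load 38/39]
  16 → cabin 10 (new)  [load 16/39]
  9 → cabin 6  [load 39/39]
10 cabins opened.

10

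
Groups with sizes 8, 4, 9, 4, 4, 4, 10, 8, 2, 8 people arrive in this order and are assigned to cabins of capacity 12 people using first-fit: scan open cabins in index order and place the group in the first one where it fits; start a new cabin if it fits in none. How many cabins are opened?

6

  8 → cabin 1 (new)  [load 8/12]
  4 → cabin 1  [load 12/12]
  9 → cabin 2 (new)  [load 9/12]
  4 → cabin 3 (new)  [load 4/12]
  4 → cabin 3  [load 8/12]
  4 → cabin 3  [load 12/12]
  10 → cabin 4 (new)  [load 10/12]
  8 → cabin 5 (new)  [load 8/12]
  2 → cabin 2  [load 11/12]
  8 → cabin 6 (new)  [load 8/12]
6 cabins opened.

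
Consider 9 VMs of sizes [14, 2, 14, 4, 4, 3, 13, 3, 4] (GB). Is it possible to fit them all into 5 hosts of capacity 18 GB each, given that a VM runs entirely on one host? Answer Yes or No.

A valid assignment using 4 hosts:
  host 1: 14 + 4 = 18
  host 2: 14 + 4 = 18
  host 3: 13 + 4 = 17
  host 4: 3 + 3 + 2 = 8
That uses only 4 ≤ 5, so 5 hosts are enough.

Yes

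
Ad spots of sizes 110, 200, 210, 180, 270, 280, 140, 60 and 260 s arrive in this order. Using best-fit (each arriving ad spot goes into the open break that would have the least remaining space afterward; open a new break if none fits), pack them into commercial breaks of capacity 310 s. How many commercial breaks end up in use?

7

  110 → break 1 (new)  [load 110/310]
  200 → break 1  [load 310/310]
  210 → break 2 (new)  [load 210/310]
  180 → break 3 (new)  [load 180/310]
  270 → break 4 (new)  [load 270/310]
  280 → break 5 (new)  [load 280/310]
  140 → break 6 (new)  [load 140/310]
  60 → break 2  [load 270/310]
  260 → break 7 (new)  [load 260/310]
7 commercial breaks opened.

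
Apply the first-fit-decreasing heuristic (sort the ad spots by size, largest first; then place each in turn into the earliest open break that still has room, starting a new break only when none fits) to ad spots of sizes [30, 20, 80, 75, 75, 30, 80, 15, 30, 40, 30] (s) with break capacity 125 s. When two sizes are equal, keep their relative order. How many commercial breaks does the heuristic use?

5

Sorted descending: 80, 80, 75, 75, 40, 30, 30, 30, 30, 20, 15.
  80 → break 1 (new)  [load 80/125]
  80 → break 2 (new)  [load 80/125]
  75 → break 3 (new)  [load 75/125]
  75 → break 4 (new)  [load 75/125]
  40 → break 1  [load 120/125]
  30 → break 2  [load 110/125]
  30 → break 3  [load 105/125]
  30 → break 4  [load 105/125]
  30 → break 5 (new)  [load 30/125]
  20 → break 3  [load 125/125]
  15 → break 2  [load 125/125]
5 commercial breaks opened.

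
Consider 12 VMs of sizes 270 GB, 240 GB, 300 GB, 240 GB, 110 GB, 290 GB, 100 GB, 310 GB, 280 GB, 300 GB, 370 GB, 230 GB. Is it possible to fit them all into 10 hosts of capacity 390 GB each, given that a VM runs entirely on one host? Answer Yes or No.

Yes

A valid assignment using 10 hosts:
  host 1: 370 = 370
  host 2: 310 = 310
  host 3: 300 = 300
  host 4: 300 = 300
  host 5: 290 + 100 = 390
  host 6: 280 + 110 = 390
  host 7: 270 = 270
  host 8: 240 = 240
  host 9: 240 = 240
  host 10: 230 = 230
Every load is within 390 GB, so 10 hosts suffice.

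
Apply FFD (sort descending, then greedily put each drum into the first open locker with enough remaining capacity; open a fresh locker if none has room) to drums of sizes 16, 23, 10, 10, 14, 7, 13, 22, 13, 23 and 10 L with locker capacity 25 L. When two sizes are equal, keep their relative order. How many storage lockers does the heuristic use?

Sorted descending: 23, 23, 22, 16, 14, 13, 13, 10, 10, 10, 7.
  23 → locker 1 (new)  [load 23/25]
  23 → locker 2 (new)  [load 23/25]
  22 → locker 3 (new)  [load 22/25]
  16 → locker 4 (new)  [load 16/25]
  14 → locker 5 (new)  [load 14/25]
  13 → locker 6 (new)  [load 13/25]
  13 → locker 7 (new)  [load 13/25]
  10 → locker 5  [load 24/25]
  10 → locker 6  [load 23/25]
  10 → locker 7  [load 23/25]
  7 → locker 4  [load 23/25]
7 storage lockers opened.

7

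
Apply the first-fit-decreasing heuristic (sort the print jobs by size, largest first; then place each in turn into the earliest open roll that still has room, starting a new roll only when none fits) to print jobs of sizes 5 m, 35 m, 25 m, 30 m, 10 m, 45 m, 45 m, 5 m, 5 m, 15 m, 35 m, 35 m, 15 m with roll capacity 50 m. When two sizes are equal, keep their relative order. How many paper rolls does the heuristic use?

7

Sorted descending: 45, 45, 35, 35, 35, 30, 25, 15, 15, 10, 5, 5, 5.
  45 → roll 1 (new)  [load 45/50]
  45 → roll 2 (new)  [load 45/50]
  35 → roll 3 (new)  [load 35/50]
  35 → roll 4 (new)  [load 35/50]
  35 → roll 5 (new)  [load 35/50]
  30 → roll 6 (new)  [load 30/50]
  25 → roll 7 (new)  [load 25/50]
  15 → roll 3  [load 50/50]
  15 → roll 4  [load 50/50]
  10 → roll 5  [load 45/50]
  5 → roll 1  [load 50/50]
  5 → roll 2  [load 50/50]
  5 → roll 5  [load 50/50]
7 paper rolls opened.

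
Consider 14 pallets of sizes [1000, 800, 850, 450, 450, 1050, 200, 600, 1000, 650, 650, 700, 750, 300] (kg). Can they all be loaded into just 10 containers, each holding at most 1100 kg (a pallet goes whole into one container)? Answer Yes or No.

Yes

A valid assignment using 10 containers:
  container 1: 1050 = 1050
  container 2: 1000 = 1000
  container 3: 1000 = 1000
  container 4: 850 + 200 = 1050
  container 5: 800 + 300 = 1100
  container 6: 750 = 750
  container 7: 700 = 700
  container 8: 650 + 450 = 1100
  container 9: 650 + 450 = 1100
  container 10: 600 = 600
Every load is within 1100 kg, so 10 containers suffice.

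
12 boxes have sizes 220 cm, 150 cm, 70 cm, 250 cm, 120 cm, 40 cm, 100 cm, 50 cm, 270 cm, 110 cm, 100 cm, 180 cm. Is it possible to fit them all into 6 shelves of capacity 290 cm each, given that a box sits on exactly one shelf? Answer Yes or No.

Yes

A valid assignment using 6 shelves:
  shelf 1: 270 = 270
  shelf 2: 250 + 40 = 290
  shelf 3: 220 + 70 = 290
  shelf 4: 180 + 110 = 290
  shelf 5: 150 + 120 = 270
  shelf 6: 100 + 100 + 50 = 250
Every load is within 290 cm, so 6 shelves suffice.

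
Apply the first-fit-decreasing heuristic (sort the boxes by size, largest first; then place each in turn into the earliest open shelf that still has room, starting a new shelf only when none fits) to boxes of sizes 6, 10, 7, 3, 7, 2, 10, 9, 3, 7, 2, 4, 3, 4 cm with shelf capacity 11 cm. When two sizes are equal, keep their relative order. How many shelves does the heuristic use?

Sorted descending: 10, 10, 9, 7, 7, 7, 6, 4, 4, 3, 3, 3, 2, 2.
  10 → shelf 1 (new)  [load 10/11]
  10 → shelf 2 (new)  [load 10/11]
  9 → shelf 3 (new)  [load 9/11]
  7 → shelf 4 (new)  [load 7/11]
  7 → shelf 5 (new)  [load 7/11]
  7 → shelf 6 (new)  [load 7/11]
  6 → shelf 7 (new)  [load 6/11]
  4 → shelf 4  [load 11/11]
  4 → shelf 5  [load 11/11]
  3 → shelf 6  [load 10/11]
  3 → shelf 7  [load 9/11]
  3 → shelf 8 (new)  [load 3/11]
  2 → shelf 3  [load 11/11]
  2 → shelf 7  [load 11/11]
8 shelves opened.

8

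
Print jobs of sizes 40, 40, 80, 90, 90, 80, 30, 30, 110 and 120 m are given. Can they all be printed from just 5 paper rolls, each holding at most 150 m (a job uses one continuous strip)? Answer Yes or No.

No

Total = 710 m; ⌈710/150⌉ = 5.
6 print jobs each exceed half the capacity and cannot share a roll, forcing at least 6 paper rolls.
At least 6 paper rolls are required, but only 5 are allowed.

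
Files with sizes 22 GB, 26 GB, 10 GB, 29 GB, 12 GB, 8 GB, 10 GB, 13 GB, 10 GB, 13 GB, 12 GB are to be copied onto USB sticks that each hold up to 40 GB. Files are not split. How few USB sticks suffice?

Total = 29 + 26 + 22 + 13 + 13 + 12 + 12 + 10 + 10 + 10 + 8 = 165 GB.
Lower bound: ⌈165/40⌉ = 5 USB sticks.
A packing using 5 USB sticks:
  USB stick 1: 29 + 10 = 39
  USB stick 2: 26 + 13 = 39
  USB stick 3: 22 + 13 = 35
  USB stick 4: 12 + 12 + 10 = 34
  USB stick 5: 10 + 8 = 18
This matches the lower bound, so 5 is optimal.

5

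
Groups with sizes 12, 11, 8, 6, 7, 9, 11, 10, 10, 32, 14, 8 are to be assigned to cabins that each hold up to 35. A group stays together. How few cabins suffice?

5

Total = 32 + 14 + 12 + 11 + 11 + 10 + 10 + 9 + 8 + 8 + 7 + 6 = 138.
Lower bound: ⌈138/35⌉ = 4 cabins.
A packing using 5 cabins:
  cabin 1: 32 = 32
  cabin 2: 14 + 12 + 9 = 35
  cabin 3: 11 + 11 + 10 = 32
  cabin 4: 10 + 8 + 8 + 7 = 33
  cabin 5: 6 = 6
No arrangement into 4 cabins stays within capacity, so 5 is optimal.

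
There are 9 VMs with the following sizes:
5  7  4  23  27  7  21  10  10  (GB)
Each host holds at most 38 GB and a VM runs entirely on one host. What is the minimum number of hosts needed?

Total = 27 + 23 + 21 + 10 + 10 + 7 + 7 + 5 + 4 = 114 GB.
Lower bound: ⌈114/38⌉ = 3 hosts.
A packing using 3 hosts:
  host 1: 27 + 7 + 4 = 38
  host 2: 23 + 10 + 5 = 38
  host 3: 21 + 10 + 7 = 38
This matches the lower bound, so 3 is optimal.

3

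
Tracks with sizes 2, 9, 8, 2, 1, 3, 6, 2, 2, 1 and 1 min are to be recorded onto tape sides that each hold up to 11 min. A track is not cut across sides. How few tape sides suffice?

4

Total = 9 + 8 + 6 + 3 + 2 + 2 + 2 + 2 + 1 + 1 + 1 = 37 min.
Lower bound: ⌈37/11⌉ = 4 tape sides.
A packing using 4 tape sides:
  side 1: 9 + 2 = 11
  side 2: 8 + 3 = 11
  side 3: 6 + 2 + 2 + 1 = 11
  side 4: 2 + 1 + 1 = 4
This matches the lower bound, so 4 is optimal.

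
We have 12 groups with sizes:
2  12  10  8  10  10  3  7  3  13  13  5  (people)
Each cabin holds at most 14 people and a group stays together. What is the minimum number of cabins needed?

Total = 13 + 13 + 12 + 10 + 10 + 10 + 8 + 7 + 5 + 3 + 3 + 2 = 96 people.
Lower bound: ⌈96/14⌉ = 7 cabins.
A packing using 8 cabins:
  cabin 1: 13 = 13
  cabin 2: 13 = 13
  cabin 3: 12 + 2 = 14
  cabin 4: 10 + 3 = 13
  cabin 5: 10 + 3 = 13
  cabin 6: 10 = 10
  cabin 7: 8 + 5 = 13
  cabin 8: 7 = 7
No arrangement into 7 cabins stays within capacity, so 8 is optimal.

8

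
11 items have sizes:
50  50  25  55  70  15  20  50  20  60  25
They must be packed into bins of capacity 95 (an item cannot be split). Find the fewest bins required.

Total = 70 + 60 + 55 + 50 + 50 + 50 + 25 + 25 + 20 + 20 + 15 = 440.
Lower bound: ⌈440/95⌉ = 5 bins.
Also, 6 items each exceed 95/2, and no two of those can share a bin, so at least 6 bins are needed.
A packing using 6 bins:
  bin 1: 70 + 25 = 95
  bin 2: 60 + 25 = 85
  bin 3: 55 + 20 + 20 = 95
  bin 4: 50 + 15 = 65
  bin 5: 50 = 50
  bin 6: 50 = 50
This matches the lower bound, so 6 is optimal.

6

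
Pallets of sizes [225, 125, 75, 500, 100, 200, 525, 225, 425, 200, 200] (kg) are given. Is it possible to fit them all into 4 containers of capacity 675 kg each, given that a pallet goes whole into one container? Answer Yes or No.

No

Total = 2800 kg; ⌈2800/675⌉ = 5.
At least 5 containers are required, but only 4 are allowed.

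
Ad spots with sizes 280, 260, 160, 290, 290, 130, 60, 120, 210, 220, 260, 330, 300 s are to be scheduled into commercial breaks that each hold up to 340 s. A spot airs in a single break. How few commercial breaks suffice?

Total = 330 + 300 + 290 + 290 + 280 + 260 + 260 + 220 + 210 + 160 + 130 + 120 + 60 = 2910 s.
Lower bound: ⌈2910/340⌉ = 9 commercial breaks.
A packing using 10 commercial breaks:
  break 1: 330 = 330
  break 2: 300 = 300
  break 3: 290 = 290
  break 4: 290 = 290
  break 5: 280 + 60 = 340
  break 6: 260 = 260
  break 7: 260 = 260
  break 8: 220 + 120 = 340
  break 9: 210 + 130 = 340
  break 10: 160 = 160
No arrangement into 9 commercial breaks stays within capacity, so 10 is optimal.

10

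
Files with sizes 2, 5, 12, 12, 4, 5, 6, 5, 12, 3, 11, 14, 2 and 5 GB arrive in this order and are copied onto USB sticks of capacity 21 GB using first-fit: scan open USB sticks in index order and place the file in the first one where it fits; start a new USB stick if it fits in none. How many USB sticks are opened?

6

  2 → USB stick 1 (new)  [load 2/21]
  5 → USB stick 1  [load 7/21]
  12 → USB stick 1  [load 19/21]
  12 → USB stick 2 (new)  [load 12/21]
  4 → USB stick 2  [load 16/21]
  5 → USB stick 2  [load 21/21]
  6 → USB stick 3 (new)  [load 6/21]
  5 → USB stick 3  [load 11/21]
  12 → USB stick 4 (new)  [load 12/21]
  3 → USB stick 3  [load 14/21]
  11 → USB stick 5 (new)  [load 11/21]
  14 → USB stick 6 (new)  [load 14/21]
  2 → USB stick 1  [load 21/21]
  5 → USB stick 3  [load 19/21]
6 USB sticks opened.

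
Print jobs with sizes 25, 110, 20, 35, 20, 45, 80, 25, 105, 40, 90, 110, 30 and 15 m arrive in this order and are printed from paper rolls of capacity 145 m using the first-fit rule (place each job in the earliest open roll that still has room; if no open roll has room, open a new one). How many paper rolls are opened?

6

  25 → roll 1 (new)  [load 25/145]
  110 → roll 1  [load 135/145]
  20 → roll 2 (new)  [load 20/145]
  35 → roll 2  [load 55/145]
  20 → roll 2  [load 75/145]
  45 → roll 2  [load 120/145]
  80 → roll 3 (new)  [load 80/145]
  25 → roll 2  [load 145/145]
  105 → roll 4 (new)  [load 105/145]
  40 → roll 3  [load 120/145]
  90 → roll 5 (new)  [load 90/145]
  110 → roll 6 (new)  [load 110/145]
  30 → roll 4  [load 135/145]
  15 → roll 3  [load 135/145]
6 paper rolls opened.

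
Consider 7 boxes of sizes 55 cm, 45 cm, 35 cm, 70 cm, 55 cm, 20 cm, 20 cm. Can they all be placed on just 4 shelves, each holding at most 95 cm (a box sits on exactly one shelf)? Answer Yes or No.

A valid assignment using 4 shelves:
  shelf 1: 70 + 20 = 90
  shelf 2: 55 + 35 = 90
  shelf 3: 55 + 20 = 75
  shelf 4: 45 = 45
Every load is within 95 cm, so 4 shelves suffice.

Yes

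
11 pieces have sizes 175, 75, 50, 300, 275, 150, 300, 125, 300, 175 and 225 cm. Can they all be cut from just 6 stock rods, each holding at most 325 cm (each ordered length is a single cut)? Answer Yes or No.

Total = 2150 cm; ⌈2150/325⌉ = 7.
At least 7 stock rods are required, but only 6 are allowed.

No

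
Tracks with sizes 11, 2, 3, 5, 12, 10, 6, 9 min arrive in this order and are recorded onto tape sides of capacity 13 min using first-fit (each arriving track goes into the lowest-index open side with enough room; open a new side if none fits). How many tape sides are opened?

  11 → side 1 (new)  [load 11/13]
  2 → side 1  [load 13/13]
  3 → side 2 (new)  [load 3/13]
  5 → side 2  [load 8/13]
  12 → side 3 (new)  [load 12/13]
  10 → side 4 (new)  [load 10/13]
  6 → side 5 (new)  [load 6/13]
  9 → side 6 (new)  [load 9/13]
6 tape sides opened.

6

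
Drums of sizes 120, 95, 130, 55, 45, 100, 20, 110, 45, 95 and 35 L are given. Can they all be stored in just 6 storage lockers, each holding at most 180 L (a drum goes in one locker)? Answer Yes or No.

A valid assignment using 6 storage lockers:
  locker 1: 130 + 45 = 175
  locker 2: 120 + 55 = 175
  locker 3: 110 + 45 + 20 = 175
  locker 4: 100 + 35 = 135
  locker 5: 95 = 95
  locker 6: 95 = 95
Every load is within 180 L, so 6 storage lockers suffice.

Yes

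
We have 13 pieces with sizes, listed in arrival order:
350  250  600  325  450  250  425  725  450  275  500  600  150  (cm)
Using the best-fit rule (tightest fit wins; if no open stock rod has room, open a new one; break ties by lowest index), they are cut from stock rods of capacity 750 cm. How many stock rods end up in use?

  350 → stock rod 1 (new)  [load 350/750]
  250 → stock rod 1  [load 600/750]
  600 → stock rod 2 (new)  [load 600/750]
  325 → stock rod 3 (new)  [load 325/750]
  450 → stock rod 4 (new)  [load 450/750]
  250 → stock rod 4  [load 700/750]
  425 → stock rod 3  [load 750/750]
  725 → stock rod 5 (new)  [load 725/750]
  450 → stock rod 6 (new)  [load 450/750]
  275 → stock rod 6  [load 725/750]
  500 → stock rod 7 (new)  [load 500/750]
  600 → stock rod 8 (new)  [load 600/750]
  150 → stock rod 1  [load 750/750]
8 stock rods opened.

8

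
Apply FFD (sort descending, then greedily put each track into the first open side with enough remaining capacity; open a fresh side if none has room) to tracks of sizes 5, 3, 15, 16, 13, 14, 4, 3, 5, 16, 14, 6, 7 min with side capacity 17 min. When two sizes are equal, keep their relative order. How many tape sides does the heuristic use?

8

Sorted descending: 16, 16, 15, 14, 14, 13, 7, 6, 5, 5, 4, 3, 3.
  16 → side 1 (new)  [load 16/17]
  16 → side 2 (new)  [load 16/17]
  15 → side 3 (new)  [load 15/17]
  14 → side 4 (new)  [load 14/17]
  14 → side 5 (new)  [load 14/17]
  13 → side 6 (new)  [load 13/17]
  7 → side 7 (new)  [load 7/17]
  6 → side 7  [load 13/17]
  5 → side 8 (new)  [load 5/17]
  5 → side 8  [load 10/17]
  4 → side 6  [load 17/17]
  3 → side 4  [load 17/17]
  3 → side 5  [load 17/17]
8 tape sides opened.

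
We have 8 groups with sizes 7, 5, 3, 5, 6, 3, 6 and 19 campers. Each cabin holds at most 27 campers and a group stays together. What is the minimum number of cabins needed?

Total = 19 + 7 + 6 + 6 + 5 + 5 + 3 + 3 = 54 campers.
Lower bound: ⌈54/27⌉ = 2 cabins.
A packing using 2 cabins:
  cabin 1: 19 + 5 + 3 = 27
  cabin 2: 7 + 6 + 6 + 5 + 3 = 27
This matches the lower bound, so 2 is optimal.

2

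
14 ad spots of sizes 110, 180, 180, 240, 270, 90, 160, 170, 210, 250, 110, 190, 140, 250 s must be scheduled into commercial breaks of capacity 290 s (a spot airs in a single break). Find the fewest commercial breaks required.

11

Total = 270 + 250 + 250 + 240 + 210 + 190 + 180 + 180 + 170 + 160 + 140 + 110 + 110 + 90 = 2550 s.
Lower bound: ⌈2550/290⌉ = 9 commercial breaks.
Also, 10 ad spots each exceed 145 s, and no two of those can share a break, so at least 10 commercial breaks are needed.
A packing using 11 commercial breaks:
  break 1: 270 = 270
  break 2: 250 = 250
  break 3: 250 = 250
  break 4: 240 = 240
  break 5: 210 = 210
  break 6: 190 + 90 = 280
  break 7: 180 + 110 = 290
  break 8: 180 + 110 = 290
  break 9: 170 = 170
  break 10: 160 = 160
  break 11: 140 = 140
No arrangement into 10 commercial breaks stays within capacity, so 11 is optimal.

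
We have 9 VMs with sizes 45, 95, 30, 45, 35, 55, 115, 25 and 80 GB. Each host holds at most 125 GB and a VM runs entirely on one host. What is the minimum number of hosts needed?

5

Total = 115 + 95 + 80 + 55 + 45 + 45 + 35 + 30 + 25 = 525 GB.
Lower bound: ⌈525/125⌉ = 5 hosts.
A packing using 5 hosts:
  host 1: 115 = 115
  host 2: 95 + 30 = 125
  host 3: 80 + 45 = 125
  host 4: 55 + 45 + 25 = 125
  host 5: 35 = 35
This matches the lower bound, so 5 is optimal.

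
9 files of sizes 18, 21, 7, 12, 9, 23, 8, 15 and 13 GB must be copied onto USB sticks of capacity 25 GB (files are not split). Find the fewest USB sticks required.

6

Total = 23 + 21 + 18 + 15 + 13 + 12 + 9 + 8 + 7 = 126 GB.
Lower bound: ⌈126/25⌉ = 6 USB sticks.
A packing using 6 USB sticks:
  USB stick 1: 23 = 23
  USB stick 2: 21 = 21
  USB stick 3: 18 + 7 = 25
  USB stick 4: 15 + 9 = 24
  USB stick 5: 13 + 12 = 25
  USB stick 6: 8 = 8
This matches the lower bound, so 6 is optimal.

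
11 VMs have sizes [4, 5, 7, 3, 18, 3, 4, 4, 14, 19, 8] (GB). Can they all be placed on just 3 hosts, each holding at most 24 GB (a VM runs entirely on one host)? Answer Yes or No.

Total = 89 GB; ⌈89/24⌉ = 4.
At least 4 hosts are required, but only 3 are allowed.

No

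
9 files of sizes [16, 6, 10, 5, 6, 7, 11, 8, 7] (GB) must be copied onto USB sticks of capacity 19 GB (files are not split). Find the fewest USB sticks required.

5

Total = 16 + 11 + 10 + 8 + 7 + 7 + 6 + 6 + 5 = 76 GB.
Lower bound: ⌈76/19⌉ = 4 USB sticks.
A packing using 5 USB sticks:
  USB stick 1: 16 = 16
  USB stick 2: 11 + 8 = 19
  USB stick 3: 10 + 7 = 17
  USB stick 4: 7 + 6 + 6 = 19
  USB stick 5: 5 = 5
No arrangement into 4 USB sticks stays within capacity, so 5 is optimal.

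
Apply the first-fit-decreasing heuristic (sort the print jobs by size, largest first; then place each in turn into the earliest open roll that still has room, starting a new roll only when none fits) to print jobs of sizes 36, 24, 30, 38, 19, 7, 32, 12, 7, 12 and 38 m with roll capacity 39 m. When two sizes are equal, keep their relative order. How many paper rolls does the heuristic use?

Sorted descending: 38, 38, 36, 32, 30, 24, 19, 12, 12, 7, 7.
  38 → roll 1 (new)  [load 38/39]
  38 → roll 2 (new)  [load 38/39]
  36 → roll 3 (new)  [load 36/39]
  32 → roll 4 (new)  [load 32/39]
  30 → roll 5 (new)  [load 30/39]
  24 → roll 6 (new)  [load 24/39]
  19 → roll 7 (new)  [load 19/39]
  12 → roll 6  [load 36/39]
  12 → roll 7  [load 31/39]
  7 → roll 4  [load 39/39]
  7 → roll 5  [load 37/39]
7 paper rolls opened.

7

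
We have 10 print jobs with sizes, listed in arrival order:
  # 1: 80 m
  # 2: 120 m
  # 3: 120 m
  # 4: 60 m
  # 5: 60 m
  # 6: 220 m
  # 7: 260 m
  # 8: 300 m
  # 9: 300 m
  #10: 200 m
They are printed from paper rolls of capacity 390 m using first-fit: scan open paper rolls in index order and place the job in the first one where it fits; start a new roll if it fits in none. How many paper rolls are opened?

  80 → roll 1 (new)  [load 80/390]
  120 → roll 1  [load 200/390]
  120 → roll 1  [load 320/390]
  60 → roll 1  [load 380/390]
  60 → roll 2 (new)  [load 60/390]
  220 → roll 2  [load 280/390]
  260 → roll 3 (new)  [load 260/390]
  300 → roll 4 (new)  [load 300/390]
  300 → roll 5 (new)  [load 300/390]
  200 → roll 6 (new)  [load 200/390]
6 paper rolls opened.

6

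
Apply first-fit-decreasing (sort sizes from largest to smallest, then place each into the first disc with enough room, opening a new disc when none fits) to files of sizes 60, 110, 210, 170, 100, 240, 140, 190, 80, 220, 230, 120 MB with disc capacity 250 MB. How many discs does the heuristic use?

Sorted descending: 240, 230, 220, 210, 190, 170, 140, 120, 110, 100, 80, 60.
  240 → disc 1 (new)  [load 240/250]
  230 → disc 2 (new)  [load 230/250]
  220 → disc 3 (new)  [load 220/250]
  210 → disc 4 (new)  [load 210/250]
  190 → disc 5 (new)  [load 190/250]
  170 → disc 6 (new)  [load 170/250]
  140 → disc 7 (new)  [load 140/250]
  120 → disc 8 (new)  [load 120/250]
  110 → disc 7  [load 250/250]
  100 → disc 8  [load 220/250]
  80 → disc 6  [load 250/250]
  60 → disc 5  [load 250/250]
8 discs opened.

8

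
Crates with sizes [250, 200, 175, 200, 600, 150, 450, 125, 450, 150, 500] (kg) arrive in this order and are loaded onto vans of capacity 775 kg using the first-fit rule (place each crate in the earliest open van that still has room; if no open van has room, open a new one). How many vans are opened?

5

  250 → van 1 (new)  [load 250/775]
  200 → van 1  [load 450/775]
  175 → van 1  [load 625/775]
  200 → van 2 (new)  [load 200/775]
  600 → van 3 (new)  [load 600/775]
  150 → van 1  [load 775/775]
  450 → van 2  [load 650/775]
  125 → van 2  [load 775/775]
  450 → van 4 (new)  [load 450/775]
  150 → van 3  [load 750/775]
  500 → van 5 (new)  [load 500/775]
5 vans opened.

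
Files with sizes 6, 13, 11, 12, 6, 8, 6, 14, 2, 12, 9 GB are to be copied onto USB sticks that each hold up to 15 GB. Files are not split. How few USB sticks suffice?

8

Total = 14 + 13 + 12 + 12 + 11 + 9 + 8 + 6 + 6 + 6 + 2 = 99 GB.
Lower bound: ⌈99/15⌉ = 7 USB sticks.
A packing using 8 USB sticks:
  USB stick 1: 14 = 14
  USB stick 2: 13 + 2 = 15
  USB stick 3: 12 = 12
  USB stick 4: 12 = 12
  USB stick 5: 11 = 11
  USB stick 6: 9 + 6 = 15
  USB stick 7: 8 + 6 = 14
  USB stick 8: 6 = 6
No arrangement into 7 USB sticks stays within capacity, so 8 is optimal.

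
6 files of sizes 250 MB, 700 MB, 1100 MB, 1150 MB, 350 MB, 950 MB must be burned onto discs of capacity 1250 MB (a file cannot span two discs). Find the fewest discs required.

4

Total = 1150 + 1100 + 950 + 700 + 350 + 250 = 4500 MB.
Lower bound: ⌈4500/1250⌉ = 4 discs.
A packing using 4 discs:
  disc 1: 1150 = 1150
  disc 2: 1100 = 1100
  disc 3: 950 + 250 = 1200
  disc 4: 700 + 350 = 1050
This matches the lower bound, so 4 is optimal.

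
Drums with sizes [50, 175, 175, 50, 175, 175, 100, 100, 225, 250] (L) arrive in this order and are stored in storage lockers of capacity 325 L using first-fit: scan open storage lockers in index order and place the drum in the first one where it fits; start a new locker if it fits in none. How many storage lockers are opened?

  50 → locker 1 (new)  [load 50/325]
  175 → locker 1  [load 225/325]
  175 → locker 2 (new)  [load 175/325]
  50 → locker 1  [load 275/325]
  175 → locker 3 (new)  [load 175/325]
  175 → locker 4 (new)  [load 175/325]
  100 → locker 2  [load 275/325]
  100 → locker 3  [load 275/325]
  225 → locker 5 (new)  [load 225/325]
  250 → locker 6 (new)  [load 250/325]
6 storage lockers opened.

6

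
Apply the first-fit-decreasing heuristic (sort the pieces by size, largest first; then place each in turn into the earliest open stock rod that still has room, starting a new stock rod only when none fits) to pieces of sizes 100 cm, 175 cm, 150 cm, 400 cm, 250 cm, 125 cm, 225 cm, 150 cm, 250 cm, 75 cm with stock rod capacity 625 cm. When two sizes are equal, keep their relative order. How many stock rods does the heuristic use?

Sorted descending: 400, 250, 250, 225, 175, 150, 150, 125, 100, 75.
  400 → stock rod 1 (new)  [load 400/625]
  250 → stock rod 2 (new)  [load 250/625]
  250 → stock rod 2  [load 500/625]
  225 → stock rod 1  [load 625/625]
  175 → stock rod 3 (new)  [load 175/625]
  150 → stock rod 3  [load 325/625]
  150 → stock rod 3  [load 475/625]
  125 → stock rod 2  [load 625/625]
  100 → stock rod 3  [load 575/625]
  75 → stock rod 4 (new)  [load 75/625]
4 stock rods opened.

4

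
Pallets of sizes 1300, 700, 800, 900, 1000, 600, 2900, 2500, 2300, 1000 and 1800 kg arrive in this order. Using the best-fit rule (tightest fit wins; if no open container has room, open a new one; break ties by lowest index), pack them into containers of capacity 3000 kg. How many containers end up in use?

6

  1300 → container 1 (new)  [load 1300/3000]
  700 → container 1  [load 2000/3000]
  800 → container 1  [load 2800/3000]
  900 → container 2 (new)  [load 900/3000]
  1000 → container 2  [load 1900/3000]
  600 → container 2  [load 2500/3000]
  2900 → container 3 (new)  [load 2900/3000]
  2500 → container 4 (new)  [load 2500/3000]
  2300 → container 5 (new)  [load 2300/3000]
  1000 → container 6 (new)  [load 1000/3000]
  1800 → container 6  [load 2800/3000]
6 containers opened.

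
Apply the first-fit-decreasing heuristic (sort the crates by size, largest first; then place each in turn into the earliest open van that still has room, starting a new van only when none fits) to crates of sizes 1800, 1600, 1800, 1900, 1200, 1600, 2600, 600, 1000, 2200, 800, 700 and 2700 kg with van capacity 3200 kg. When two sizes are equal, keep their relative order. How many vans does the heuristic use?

7

Sorted descending: 2700, 2600, 2200, 1900, 1800, 1800, 1600, 1600, 1200, 1000, 800, 700, 600.
  2700 → van 1 (new)  [load 2700/3200]
  2600 → van 2 (new)  [load 2600/3200]
  2200 → van 3 (new)  [load 2200/3200]
  1900 → van 4 (new)  [load 1900/3200]
  1800 → van 5 (new)  [load 1800/3200]
  1800 → van 6 (new)  [load 1800/3200]
  1600 → van 7 (new)  [load 1600/3200]
  1600 → van 7  [load 3200/3200]
  1200 → van 4  [load 3100/3200]
  1000 → van 3  [load 3200/3200]
  800 → van 5  [load 2600/3200]
  700 → van 6  [load 2500/3200]
  600 → van 2  [load 3200/3200]
7 vans opened.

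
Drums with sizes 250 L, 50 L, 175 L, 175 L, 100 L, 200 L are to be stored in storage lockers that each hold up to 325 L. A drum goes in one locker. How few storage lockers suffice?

4

Total = 250 + 200 + 175 + 175 + 100 + 50 = 950 L.
Lower bound: ⌈950/325⌉ = 3 storage lockers.
Also, 4 drums each exceed 325/2 L, and no two of those can share a locker, so at least 4 storage lockers are needed.
A packing using 4 storage lockers:
  locker 1: 250 + 50 = 300
  locker 2: 200 + 100 = 300
  locker 3: 175 = 175
  locker 4: 175 = 175
This matches the lower bound, so 4 is optimal.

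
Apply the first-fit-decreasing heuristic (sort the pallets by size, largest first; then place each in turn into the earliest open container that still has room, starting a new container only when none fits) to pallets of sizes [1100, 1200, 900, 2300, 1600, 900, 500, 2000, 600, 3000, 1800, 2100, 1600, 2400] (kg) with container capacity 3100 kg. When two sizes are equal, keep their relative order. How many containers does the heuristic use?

Sorted descending: 3000, 2400, 2300, 2100, 2000, 1800, 1600, 1600, 1200, 1100, 900, 900, 600, 500.
  3000 → container 1 (new)  [load 3000/3100]
  2400 → container 2 (new)  [load 2400/3100]
  2300 → container 3 (new)  [load 2300/3100]
  2100 → container 4 (new)  [load 2100/3100]
  2000 → container 5 (new)  [load 2000/3100]
  1800 → container 6 (new)  [load 1800/3100]
  1600 → container 7 (new)  [load 1600/3100]
  1600 → container 8 (new)  [load 1600/3100]
  1200 → container 6  [load 3000/3100]
  1100 → container 5  [load 3100/3100]
  900 → container 4  [load 3000/3100]
  900 → container 7  [load 2500/3100]
  600 → container 2  [load 3000/3100]
  500 → container 3  [load 2800/3100]
8 containers opened.

8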